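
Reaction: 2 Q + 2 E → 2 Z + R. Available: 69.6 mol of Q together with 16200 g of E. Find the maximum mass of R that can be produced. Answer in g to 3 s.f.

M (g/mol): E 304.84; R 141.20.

3750 g

n(Q) = 69.60 mol
n(E) = 16200 / 304.84 = 53.14 mol
n/ν → Q: 34.80, E: 26.57; E is limiting.
n(R) = (1/2) × 53.14 = 26.57 mol
mass = 26.57 × 141.20 = 3752 g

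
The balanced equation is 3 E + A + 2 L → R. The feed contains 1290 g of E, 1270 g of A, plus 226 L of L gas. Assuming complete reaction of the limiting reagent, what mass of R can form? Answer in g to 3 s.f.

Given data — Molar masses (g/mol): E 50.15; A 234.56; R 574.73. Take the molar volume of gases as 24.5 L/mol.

2650 g

n(E) = 1290 / 50.15 = 25.72 mol
n(A) = 1270 / 234.56 = 5.414 mol
n(L) = 226.0 / 24.5 = 9.224 mol
n/ν for E = 25.72/3 = 8.573
n/ν for A = 5.414/1 = 5.414
n/ν for L = 9.224/2 = 4.612
Smallest n/ν is L → limiting reagent.
n(R) = (1/2) × 9.224 = 4.612 mol
mass = 4.612 × 574.73 = 2651 g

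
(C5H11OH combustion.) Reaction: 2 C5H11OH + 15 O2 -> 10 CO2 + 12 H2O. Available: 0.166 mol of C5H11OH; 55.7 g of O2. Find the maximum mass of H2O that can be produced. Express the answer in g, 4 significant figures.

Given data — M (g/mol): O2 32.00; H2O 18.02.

n(C5H11OH) = 0.1660 mol
n(O2) = 55.70 / 32.00 = 1.741 mol
n/ν → C5H11OH: 0.08300, O2: 0.1161; C5H11OH is limiting.
n(H2O) = (12/2) × 0.1660 = 0.9960 mol
mass = 0.9960 × 18.02 = 17.95 g

17.95 g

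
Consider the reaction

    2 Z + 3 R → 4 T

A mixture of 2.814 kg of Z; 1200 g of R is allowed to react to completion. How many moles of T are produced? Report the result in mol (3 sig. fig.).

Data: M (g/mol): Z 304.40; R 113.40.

14.1 mol

n(Z) = 2.814×1000 / 304.40 = 9.244 mol
n(R) = 1200 / 113.40 = 10.58 mol
n/ν for Z = 9.244/2 = 4.622
n/ν for R = 10.58/3 = 3.527
Smallest n/ν is R → limiting reagent.
n(T) = (4/3) × 10.58 = 14.11 mol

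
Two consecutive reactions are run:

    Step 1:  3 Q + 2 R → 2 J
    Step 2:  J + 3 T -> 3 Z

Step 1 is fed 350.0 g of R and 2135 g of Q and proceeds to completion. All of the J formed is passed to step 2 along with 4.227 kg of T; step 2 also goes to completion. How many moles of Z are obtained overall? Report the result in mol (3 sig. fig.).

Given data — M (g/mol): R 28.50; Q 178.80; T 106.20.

Step 1:
n(R) = 350.0 / 28.50 = 12.28 mol
n(Q) = 2135 / 178.80 = 11.94 mol
n/ν for R = 12.28/2 = 6.140
n/ν for Q = 11.94/3 = 3.980
Smallest n/ν is Q → limiting reagent.
n(J) produced = (2/3) × 11.94 = 7.960 mol
Step 2:
n(J) available = 7.960 mol
n(T) = 4.227×1000 / 106.20 = 39.80 mol
n/ν for J = 7.960/1 = 7.960
n/ν for T = 39.80/3 = 13.27
Smallest n/ν is J → limiting reagent.
n(Z) = (3/1) × 7.960 = 23.88 mol

23.9 mol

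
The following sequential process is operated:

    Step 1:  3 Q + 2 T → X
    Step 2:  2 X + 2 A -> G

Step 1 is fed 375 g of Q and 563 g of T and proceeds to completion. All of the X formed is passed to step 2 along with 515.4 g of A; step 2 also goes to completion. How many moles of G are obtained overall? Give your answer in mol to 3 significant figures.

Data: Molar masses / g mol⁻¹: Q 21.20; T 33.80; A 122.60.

Step 1:
n(Q) = 375.0 / 21.20 = 17.69 mol
n(T) = 563.0 / 33.80 = 16.66 mol
n/ν for Q = 17.69/3 = 5.897
n/ν for T = 16.66/2 = 8.330
Smallest n/ν is Q → limiting reagent.
n(X) produced = (1/3) × 17.69 = 5.897 mol
Step 2:
n(X) available = 5.897 mol
n(A) = 515.4 / 122.60 = 4.204 mol
n/ν for X = 5.897/2 = 2.949
n/ν for A = 4.204/2 = 2.102
Smallest n/ν is A → limiting reagent.
n(G) = (1/2) × 4.204 = 2.102 mol

2.10 mol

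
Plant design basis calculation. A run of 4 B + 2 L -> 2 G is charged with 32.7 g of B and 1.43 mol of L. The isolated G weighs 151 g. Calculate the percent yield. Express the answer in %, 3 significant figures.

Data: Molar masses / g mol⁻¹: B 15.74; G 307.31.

47.3 %

n(B) = 32.70 / 15.74 = 2.078 mol
n(L) = 1.430 mol
n/ν for B = 2.078/4 = 0.5195
n/ν for L = 1.430/2 = 0.7150
Smallest n/ν is B → limiting reagent.
theoretical n(G) = (2/4) × 2.078 = 1.039 mol → 319.3 g
% yield = 151 / 319.3 × 100 = 47.29 %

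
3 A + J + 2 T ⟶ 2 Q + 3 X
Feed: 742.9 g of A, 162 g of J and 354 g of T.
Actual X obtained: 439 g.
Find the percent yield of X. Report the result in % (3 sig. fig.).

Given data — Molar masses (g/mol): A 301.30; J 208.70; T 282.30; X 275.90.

84.6 %

n(A) = 742.9 / 301.30 = 2.466 mol
n(J) = 162.0 / 208.70 = 0.7762 mol
n(T) = 354.0 / 282.30 = 1.254 mol
n/ν for A = 2.466/3 = 0.8220
n/ν for J = 0.7762/1 = 0.7762
n/ν for T = 1.254/2 = 0.6270
Smallest n/ν is T → limiting reagent.
theoretical n(X) = (3/2) × 1.254 = 1.881 mol → 519.0 g
% yield = 439 / 519.0 × 100 = 84.59 %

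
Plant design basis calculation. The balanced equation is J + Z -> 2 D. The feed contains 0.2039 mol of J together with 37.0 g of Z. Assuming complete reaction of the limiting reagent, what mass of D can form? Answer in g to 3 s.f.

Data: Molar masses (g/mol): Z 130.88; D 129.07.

n(J) = 0.2039 mol
n(Z) = 37.00 / 130.88 = 0.2827 mol
n/ν for J = 0.2039/1 = 0.2039
n/ν for Z = 0.2827/1 = 0.2827
Smallest n/ν is J → limiting reagent.
n(D) = (2/1) × 0.2039 = 0.4078 mol
mass = 0.4078 × 129.07 = 52.63 g

52.6 g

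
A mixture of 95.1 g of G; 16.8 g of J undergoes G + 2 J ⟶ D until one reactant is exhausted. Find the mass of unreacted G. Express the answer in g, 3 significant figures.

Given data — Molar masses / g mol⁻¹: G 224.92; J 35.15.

n(G) = 95.10 / 224.92 = 0.4228 mol
n(J) = 16.80 / 35.15 = 0.4780 mol
n/ν for G = 0.4228/1 = 0.4228
n/ν for J = 0.4780/2 = 0.2390
Smallest n/ν is J → limiting reagent.
G consumed = (1/2) × 0.4780 = 0.2390 mol
G remaining = 0.4228 − 0.2390 = 0.1838 mol
mass = 0.1838 × 224.92 = 41.34 g

41.3 g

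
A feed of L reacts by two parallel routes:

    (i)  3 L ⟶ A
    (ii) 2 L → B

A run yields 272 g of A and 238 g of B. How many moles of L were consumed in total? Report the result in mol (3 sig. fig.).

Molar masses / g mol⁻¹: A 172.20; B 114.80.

8.89 mol

n(A) = 272 / 172.20 = 1.580 mol
n(B) = 238 / 114.80 = 2.073 mol
n(L) via (i) = (3/1)×1.580 = 4.740 mol
n(L) via (ii) = (2/1)×2.073 = 4.146 mol
total n(L) = 4.740 + 4.146 = 8.886 mol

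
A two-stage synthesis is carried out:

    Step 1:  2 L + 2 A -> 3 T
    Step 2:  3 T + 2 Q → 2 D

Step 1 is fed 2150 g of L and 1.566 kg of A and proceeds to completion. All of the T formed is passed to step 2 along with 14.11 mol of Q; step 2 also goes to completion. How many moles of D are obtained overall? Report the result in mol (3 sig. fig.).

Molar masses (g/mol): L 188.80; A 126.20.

Step 1:
n(L) = 2150 / 188.80 = 11.39 mol
n(A) = 1.566×1000 / 126.20 = 12.41 mol
n/ν for L = 11.39/2 = 5.695
n/ν for A = 12.41/2 = 6.205
Smallest n/ν is L → limiting reagent.
n(T) produced = (3/2) × 11.39 = 17.09 mol
Step 2:
n(T) available = 17.09 mol
n(Q) = 14.11 mol
n/ν for T = 17.09/3 = 5.697
n/ν for Q = 14.11/2 = 7.055
Smallest n/ν is T → limiting reagent.
n(D) = (2/3) × 17.09 = 11.39 mol

11.4 mol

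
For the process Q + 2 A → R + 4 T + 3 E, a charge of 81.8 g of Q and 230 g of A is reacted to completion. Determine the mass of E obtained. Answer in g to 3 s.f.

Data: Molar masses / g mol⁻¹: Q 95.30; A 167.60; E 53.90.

n(Q) = 81.80 / 95.30 = 0.8583 mol
n(A) = 230.0 / 167.60 = 1.372 mol
n/ν → Q: 0.8583, A: 0.6860; A is limiting.
n(E) = (3/2) × 1.372 = 2.058 mol
mass = 2.058 × 53.90 = 110.9 g

111 g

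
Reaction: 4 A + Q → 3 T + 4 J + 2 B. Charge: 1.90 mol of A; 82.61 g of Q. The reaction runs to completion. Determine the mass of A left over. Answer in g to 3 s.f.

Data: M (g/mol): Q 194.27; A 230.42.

45.9 g

n(A) = 1.900 mol
n(Q) = 82.61 / 194.27 = 0.4252 mol
n/ν for A = 1.900/4 = 0.4750
n/ν for Q = 0.4252/1 = 0.4252
Smallest n/ν is Q → limiting reagent.
A consumed = (4/1) × 0.4252 = 1.701 mol
A remaining = 1.900 − 1.701 = 0.1990 mol
mass = 0.1990 × 230.42 = 45.85 g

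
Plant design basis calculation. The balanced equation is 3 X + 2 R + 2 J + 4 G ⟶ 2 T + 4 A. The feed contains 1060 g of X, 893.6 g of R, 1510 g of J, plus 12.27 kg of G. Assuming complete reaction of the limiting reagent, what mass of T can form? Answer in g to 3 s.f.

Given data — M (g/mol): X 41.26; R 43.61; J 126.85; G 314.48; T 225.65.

n(X) = 1060 / 41.26 = 25.69 mol
n(R) = 893.6 / 43.61 = 20.49 mol
n(J) = 1510 / 126.85 = 11.90 mol
n(G) = 12.27×1000 / 314.48 = 39.02 mol
n/ν → X: 8.563, R: 10.25, J: 5.950, G: 9.755; J is limiting.
n(T) = (2/2) × 11.90 = 11.90 mol
mass = 11.90 × 225.65 = 2685 g

2690 g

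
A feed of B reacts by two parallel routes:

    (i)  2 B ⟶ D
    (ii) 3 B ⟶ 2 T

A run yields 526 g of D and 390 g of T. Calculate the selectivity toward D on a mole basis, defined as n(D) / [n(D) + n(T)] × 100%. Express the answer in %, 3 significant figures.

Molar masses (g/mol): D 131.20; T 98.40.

50.3 %

n(D) = 526 / 131.20 = 4.009 mol
n(T) = 390 / 98.40 = 3.963 mol
selectivity = 4.009/(4.009+3.963) × 100 = 50.29 %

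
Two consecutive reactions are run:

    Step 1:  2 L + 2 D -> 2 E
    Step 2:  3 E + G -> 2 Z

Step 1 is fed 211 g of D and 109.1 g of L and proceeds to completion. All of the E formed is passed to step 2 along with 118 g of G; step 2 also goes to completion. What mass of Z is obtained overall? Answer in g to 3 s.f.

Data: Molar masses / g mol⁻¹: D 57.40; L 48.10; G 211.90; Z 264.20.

Step 1:
n(D) = 211.0 / 57.40 = 3.676 mol
n(L) = 109.1 / 48.10 = 2.268 mol
n/ν for D = 3.676/2 = 1.838
n/ν for L = 2.268/2 = 1.134
Smallest n/ν is L → limiting reagent.
n(E) produced = (2/2) × 2.268 = 2.268 mol
Step 2:
n(E) available = 2.268 mol
n(G) = 118.0 / 211.90 = 0.5569 mol
n/ν for E = 2.268/3 = 0.7560
n/ν for G = 0.5569/1 = 0.5569
Smallest n/ν is G → limiting reagent.
n(Z) = (2/1) × 0.5569 = 1.114 mol
mass = 1.114 × 264.20 = 294.3 g

294 g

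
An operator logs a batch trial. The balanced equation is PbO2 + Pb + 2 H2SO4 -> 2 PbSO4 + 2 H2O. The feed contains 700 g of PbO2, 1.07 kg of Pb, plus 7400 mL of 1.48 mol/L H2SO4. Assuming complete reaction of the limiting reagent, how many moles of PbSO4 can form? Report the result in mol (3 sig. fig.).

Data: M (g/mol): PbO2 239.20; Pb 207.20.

n(PbO2) = 700.0 / 239.20 = 2.926 mol
n(Pb) = 1.070×1000 / 207.20 = 5.164 mol
n(H2SO4) = 1.48 × 7400/1000 = 10.95 mol
n/ν for PbO2 = 2.926/1 = 2.926
n/ν for Pb = 5.164/1 = 5.164
n/ν for H2SO4 = 10.95/2 = 5.475
Smallest n/ν is PbO2 → limiting reagent.
n(PbSO4) = (2/1) × 2.926 = 5.852 mol

5.85 mol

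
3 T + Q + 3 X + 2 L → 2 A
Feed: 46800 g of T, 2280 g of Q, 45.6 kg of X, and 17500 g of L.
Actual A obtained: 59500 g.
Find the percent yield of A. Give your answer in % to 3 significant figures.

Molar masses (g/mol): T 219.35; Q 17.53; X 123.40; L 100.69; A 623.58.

67.1 %

n(T) = 46800 / 219.35 = 213.4 mol
n(Q) = 2280 / 17.53 = 130.1 mol
n(X) = 45.60×1000 / 123.40 = 369.5 mol
n(L) = 17500 / 100.69 = 173.8 mol
n/ν for T = 213.4/3 = 71.13
n/ν for Q = 130.1/1 = 130.1
n/ν for X = 369.5/3 = 123.2
n/ν for L = 173.8/2 = 86.90
Smallest n/ν is T → limiting reagent.
theoretical n(A) = (2/3) × 213.4 = 142.3 mol → 88740 g
% yield = 59500 / 88740 × 100 = 67.05 %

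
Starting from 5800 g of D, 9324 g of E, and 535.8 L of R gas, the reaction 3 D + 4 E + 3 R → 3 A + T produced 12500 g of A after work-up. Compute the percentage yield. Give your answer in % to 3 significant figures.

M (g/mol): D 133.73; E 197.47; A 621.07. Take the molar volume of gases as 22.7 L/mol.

n(D) = 5800 / 133.73 = 43.37 mol
n(E) = 9324 / 197.47 = 47.22 mol
n(R) = 535.8 / 22.7 = 23.60 mol
n/ν for D = 43.37/3 = 14.46
n/ν for E = 47.22/4 = 11.81
n/ν for R = 23.60/3 = 7.867
Smallest n/ν is R → limiting reagent.
theoretical n(A) = (3/3) × 23.60 = 23.60 mol → 14660 g
% yield = 12500 / 14660 × 100 = 85.27 %

85.3 %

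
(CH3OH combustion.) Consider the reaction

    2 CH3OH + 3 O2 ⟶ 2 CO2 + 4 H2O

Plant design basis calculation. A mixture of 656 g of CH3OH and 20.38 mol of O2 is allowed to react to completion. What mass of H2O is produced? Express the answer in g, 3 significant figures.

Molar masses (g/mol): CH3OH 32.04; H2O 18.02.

490 g

n(CH3OH) = 656.0 / 32.04 = 20.47 mol
n(O2) = 20.38 mol
n/ν for CH3OH = 20.47/2 = 10.24
n/ν for O2 = 20.38/3 = 6.793
Smallest n/ν is O2 → limiting reagent.
n(H2O) = (4/3) × 20.38 = 27.17 mol
mass = 27.17 × 18.02 = 489.6 g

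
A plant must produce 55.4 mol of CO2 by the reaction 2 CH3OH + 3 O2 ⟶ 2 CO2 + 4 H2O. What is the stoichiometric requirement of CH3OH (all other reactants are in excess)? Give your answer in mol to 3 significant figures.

n(CO2) = 55.40 mol
n(CH3OH) = (2/2) × 55.40 = 55.40 mol

55.4 mol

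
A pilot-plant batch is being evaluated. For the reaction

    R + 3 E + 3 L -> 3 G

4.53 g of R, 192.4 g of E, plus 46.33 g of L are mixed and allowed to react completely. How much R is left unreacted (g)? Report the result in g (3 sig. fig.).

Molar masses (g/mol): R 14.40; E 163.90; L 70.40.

n(R) = 4.530 / 14.40 = 0.3146 mol
n(E) = 192.4 / 163.90 = 1.174 mol
n(L) = 46.33 / 70.40 = 0.6581 mol
n/ν for R = 0.3146/1 = 0.3146
n/ν for E = 1.174/3 = 0.3913
n/ν for L = 0.6581/3 = 0.2194
Smallest n/ν is L → limiting reagent.
R consumed = (1/3) × 0.6581 = 0.2194 mol
R remaining = 0.3146 − 0.2194 = 0.09520 mol
mass = 0.09520 × 14.40 = 1.371 g

1.37 g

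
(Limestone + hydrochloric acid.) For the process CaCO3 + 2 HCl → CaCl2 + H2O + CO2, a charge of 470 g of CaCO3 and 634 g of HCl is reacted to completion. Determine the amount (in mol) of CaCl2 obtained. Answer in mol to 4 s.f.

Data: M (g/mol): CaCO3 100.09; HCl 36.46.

n(CaCO3) = 470.0 / 100.09 = 4.696 mol
n(HCl) = 634.0 / 36.46 = 17.39 mol
n/ν → CaCO3: 4.696, HCl: 8.695; CaCO3 is limiting.
n(CaCl2) = (1/1) × 4.696 = 4.696 mol

4.696 mol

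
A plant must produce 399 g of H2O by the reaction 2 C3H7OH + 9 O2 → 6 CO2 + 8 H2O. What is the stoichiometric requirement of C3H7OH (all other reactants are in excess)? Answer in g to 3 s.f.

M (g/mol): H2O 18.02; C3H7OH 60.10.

n(H2O) = 399 / 18.02 = 22.14 mol
n(C3H7OH) = (2/8) × 22.14 = 5.535 mol
mass = 5.535 × 60.10 = 332.7 g

333 g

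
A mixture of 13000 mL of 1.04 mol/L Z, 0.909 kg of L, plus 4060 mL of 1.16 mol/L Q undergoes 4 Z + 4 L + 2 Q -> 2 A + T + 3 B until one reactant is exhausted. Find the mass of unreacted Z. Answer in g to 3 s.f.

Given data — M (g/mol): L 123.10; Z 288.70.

1770 g

n(Z) = 1.04 × 13000/1000 = 13.52 mol
n(L) = 0.9090×1000 / 123.10 = 7.384 mol
n(Q) = 1.16 × 4060/1000 = 4.710 mol
n/ν for Z = 13.52/4 = 3.380
n/ν for L = 7.384/4 = 1.846
n/ν for Q = 4.710/2 = 2.355
Smallest n/ν is L → limiting reagent.
Z consumed = (4/4) × 7.384 = 7.384 mol
Z remaining = 13.52 − 7.384 = 6.136 mol
mass = 6.136 × 288.70 = 1771 g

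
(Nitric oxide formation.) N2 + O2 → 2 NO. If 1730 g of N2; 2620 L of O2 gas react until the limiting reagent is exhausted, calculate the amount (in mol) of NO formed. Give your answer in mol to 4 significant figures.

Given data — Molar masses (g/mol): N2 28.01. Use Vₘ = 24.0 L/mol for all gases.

123.5 mol

n(N2) = 1730 / 28.01 = 61.76 mol
n(O2) = 2620 / 24.0 = 109.2 mol
n/ν for N2 = 61.76/1 = 61.76
n/ν for O2 = 109.2/1 = 109.2
Smallest n/ν is N2 → limiting reagent.
n(NO) = (2/1) × 61.76 = 123.5 mol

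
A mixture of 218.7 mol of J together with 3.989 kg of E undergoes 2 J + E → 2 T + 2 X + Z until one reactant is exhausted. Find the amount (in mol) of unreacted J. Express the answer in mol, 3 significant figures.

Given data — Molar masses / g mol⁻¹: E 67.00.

99.6 mol

n(J) = 218.7 mol
n(E) = 3.989×1000 / 67.00 = 59.54 mol
n/ν → J: 109.4, E: 59.54; E is limiting.
J consumed = (2/1) × 59.54 = 119.1 mol
J remaining = 218.7 − 119.1 = 99.60 mol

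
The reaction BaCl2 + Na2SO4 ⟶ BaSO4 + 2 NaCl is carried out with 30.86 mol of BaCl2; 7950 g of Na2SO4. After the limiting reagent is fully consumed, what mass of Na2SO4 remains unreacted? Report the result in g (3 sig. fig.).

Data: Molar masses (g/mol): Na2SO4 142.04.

n(BaCl2) = 30.86 mol
n(Na2SO4) = 7950 / 142.04 = 55.97 mol
n/ν for BaCl2 = 30.86/1 = 30.86
n/ν for Na2SO4 = 55.97/1 = 55.97
Smallest n/ν is BaCl2 → limiting reagent.
Na2SO4 consumed = (1/1) × 30.86 = 30.86 mol
Na2SO4 remaining = 55.97 − 30.86 = 25.11 mol
mass = 25.11 × 142.04 = 3567 g

3570 g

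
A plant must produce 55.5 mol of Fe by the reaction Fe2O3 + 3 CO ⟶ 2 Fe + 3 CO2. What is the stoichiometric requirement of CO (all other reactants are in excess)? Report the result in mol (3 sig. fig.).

83.3 mol

n(Fe) = 55.50 mol
n(CO) = (3/2) × 55.50 = 83.25 mol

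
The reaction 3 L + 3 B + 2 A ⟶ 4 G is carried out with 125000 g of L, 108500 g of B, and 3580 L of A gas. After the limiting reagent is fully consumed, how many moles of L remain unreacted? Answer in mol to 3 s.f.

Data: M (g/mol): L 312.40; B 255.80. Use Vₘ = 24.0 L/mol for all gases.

n(L) = 125000 / 312.40 = 400.1 mol
n(B) = 108500 / 255.80 = 424.2 mol
n(A) = 3580 / 24.0 = 149.2 mol
n/ν → L: 133.4, B: 141.4, A: 74.60; A is limiting.
L consumed = (3/2) × 149.2 = 223.8 mol
L remaining = 400.1 − 223.8 = 176.3 mol

176 mol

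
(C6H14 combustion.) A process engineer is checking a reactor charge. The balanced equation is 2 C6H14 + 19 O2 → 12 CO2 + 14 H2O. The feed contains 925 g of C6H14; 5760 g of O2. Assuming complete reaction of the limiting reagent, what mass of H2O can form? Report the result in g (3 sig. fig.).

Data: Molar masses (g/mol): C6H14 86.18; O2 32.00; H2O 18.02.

n(C6H14) = 925.0 / 86.18 = 10.73 mol
n(O2) = 5760 / 32.00 = 180.0 mol
n/ν → C6H14: 5.365, O2: 9.474; C6H14 is limiting.
n(H2O) = (14/2) × 10.73 = 75.11 mol
mass = 75.11 × 18.02 = 1353 g

1350 g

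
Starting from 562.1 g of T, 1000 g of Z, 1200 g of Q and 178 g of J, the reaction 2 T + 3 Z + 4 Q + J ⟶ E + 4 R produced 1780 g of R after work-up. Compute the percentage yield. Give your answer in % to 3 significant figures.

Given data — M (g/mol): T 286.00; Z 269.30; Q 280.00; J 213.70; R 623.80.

n(T) = 562.1 / 286.00 = 1.965 mol
n(Z) = 1000 / 269.30 = 3.713 mol
n(Q) = 1200 / 280.00 = 4.286 mol
n(J) = 178.0 / 213.70 = 0.8329 mol
n/ν for T = 1.965/2 = 0.9825
n/ν for Z = 3.713/3 = 1.238
n/ν for Q = 4.286/4 = 1.072
n/ν for J = 0.8329/1 = 0.8329
Smallest n/ν is J → limiting reagent.
theoretical n(R) = (4/1) × 0.8329 = 3.332 mol → 2079 g
% yield = 1780 / 2079 × 100 = 85.62 %

85.6 %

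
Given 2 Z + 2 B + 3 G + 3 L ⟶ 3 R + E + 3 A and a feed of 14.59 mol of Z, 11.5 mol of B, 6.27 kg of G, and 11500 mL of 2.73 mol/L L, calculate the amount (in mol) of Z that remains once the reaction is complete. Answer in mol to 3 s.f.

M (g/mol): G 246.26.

3.09 mol

n(Z) = 14.59 mol
n(B) = 11.50 mol
n(G) = 6.270×1000 / 246.26 = 25.46 mol
n(L) = 2.73 × 11500/1000 = 31.40 mol
n/ν for Z = 14.59/2 = 7.295
n/ν for B = 11.50/2 = 5.750
n/ν for G = 25.46/3 = 8.487
n/ν for L = 31.40/3 = 10.47
Smallest n/ν is B → limiting reagent.
Z consumed = (2/2) × 11.50 = 11.50 mol
Z remaining = 14.59 − 11.50 = 3.090 mol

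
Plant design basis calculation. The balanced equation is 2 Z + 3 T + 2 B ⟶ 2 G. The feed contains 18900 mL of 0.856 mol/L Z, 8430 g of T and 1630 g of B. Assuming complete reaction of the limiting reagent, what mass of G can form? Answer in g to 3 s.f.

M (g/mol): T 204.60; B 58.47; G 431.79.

6990 g

n(Z) = 0.856 × 18900/1000 = 16.18 mol
n(T) = 8430 / 204.60 = 41.20 mol
n(B) = 1630 / 58.47 = 27.88 mol
n/ν for Z = 16.18/2 = 8.090
n/ν for T = 41.20/3 = 13.73
n/ν for B = 27.88/2 = 13.94
Smallest n/ν is Z → limiting reagent.
n(G) = (2/2) × 16.18 = 16.18 mol
mass = 16.18 × 431.79 = 6986 g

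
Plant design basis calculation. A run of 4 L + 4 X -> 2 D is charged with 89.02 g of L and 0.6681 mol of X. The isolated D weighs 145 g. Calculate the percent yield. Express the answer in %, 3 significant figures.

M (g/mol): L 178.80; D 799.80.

n(L) = 89.02 / 178.80 = 0.4979 mol
n(X) = 0.6681 mol
n/ν for L = 0.4979/4 = 0.1245
n/ν for X = 0.6681/4 = 0.1670
Smallest n/ν is L → limiting reagent.
theoretical n(D) = (2/4) × 0.4979 = 0.2490 mol → 199.2 g
% yield = 145 / 199.2 × 100 = 72.79 %

72.8 %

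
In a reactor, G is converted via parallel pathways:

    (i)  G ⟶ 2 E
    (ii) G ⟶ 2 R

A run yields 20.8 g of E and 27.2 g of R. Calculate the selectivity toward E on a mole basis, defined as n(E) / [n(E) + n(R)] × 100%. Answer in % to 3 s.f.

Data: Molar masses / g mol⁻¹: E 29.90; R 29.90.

43.3 %

n(E) = 20.8 / 29.90 = 0.6957 mol
n(R) = 27.2 / 29.90 = 0.9097 mol
selectivity = 0.6957/(0.6957+0.9097) × 100 = 43.33 %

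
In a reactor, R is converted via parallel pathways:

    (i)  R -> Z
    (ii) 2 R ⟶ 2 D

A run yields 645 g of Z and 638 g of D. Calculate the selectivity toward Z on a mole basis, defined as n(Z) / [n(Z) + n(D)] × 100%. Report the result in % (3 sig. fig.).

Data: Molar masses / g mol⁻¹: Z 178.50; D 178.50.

50.3 %

n(Z) = 645 / 178.50 = 3.613 mol
n(D) = 638 / 178.50 = 3.574 mol
selectivity = 3.613/(3.613+3.574) × 100 = 50.27 %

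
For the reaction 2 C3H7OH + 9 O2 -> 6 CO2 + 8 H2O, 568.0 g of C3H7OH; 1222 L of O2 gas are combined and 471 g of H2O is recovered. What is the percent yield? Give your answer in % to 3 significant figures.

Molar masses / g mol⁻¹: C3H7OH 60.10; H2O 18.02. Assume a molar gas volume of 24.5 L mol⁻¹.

n(C3H7OH) = 568.0 / 60.10 = 9.451 mol
n(O2) = 1222 / 24.5 = 49.88 mol
n/ν for C3H7OH = 9.451/2 = 4.726
n/ν for O2 = 49.88/9 = 5.542
Smallest n/ν is C3H7OH → limiting reagent.
theoretical n(H2O) = (8/2) × 9.451 = 37.80 mol → 681.2 g
% yield = 471 / 681.2 × 100 = 69.14 %

69.1 %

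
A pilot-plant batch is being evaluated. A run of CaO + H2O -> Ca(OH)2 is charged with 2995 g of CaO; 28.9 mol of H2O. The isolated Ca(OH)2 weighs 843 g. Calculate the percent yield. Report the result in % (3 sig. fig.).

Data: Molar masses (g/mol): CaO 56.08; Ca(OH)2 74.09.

n(CaO) = 2995 / 56.08 = 53.41 mol
n(H2O) = 28.90 mol
n/ν for CaO = 53.41/1 = 53.41
n/ν for H2O = 28.90/1 = 28.90
Smallest n/ν is H2O → limiting reagent.
theoretical n(Ca(OH)2) = (1/1) × 28.90 = 28.90 mol → 2141 g
% yield = 843 / 2141 × 100 = 39.37 %

39.4 %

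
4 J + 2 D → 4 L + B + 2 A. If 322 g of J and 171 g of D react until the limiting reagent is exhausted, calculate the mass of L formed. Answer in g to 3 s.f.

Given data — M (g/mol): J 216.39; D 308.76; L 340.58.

377 g

n(J) = 322.0 / 216.39 = 1.488 mol
n(D) = 171.0 / 308.76 = 0.5538 mol
n/ν for J = 1.488/4 = 0.3720
n/ν for D = 0.5538/2 = 0.2769
Smallest n/ν is D → limiting reagent.
n(L) = (4/2) × 0.5538 = 1.108 mol
mass = 1.108 × 340.58 = 377.4 g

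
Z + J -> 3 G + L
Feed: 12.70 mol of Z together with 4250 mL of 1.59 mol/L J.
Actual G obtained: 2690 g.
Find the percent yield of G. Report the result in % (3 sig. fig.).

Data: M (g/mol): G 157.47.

n(Z) = 12.70 mol
n(J) = 1.59 × 4250/1000 = 6.758 mol
n/ν → Z: 12.70, J: 6.758; J is limiting.
theoretical n(G) = (3/1) × 6.758 = 20.27 mol → 3192 g
% yield = 2690 / 3192 × 100 = 84.27 %

84.3 %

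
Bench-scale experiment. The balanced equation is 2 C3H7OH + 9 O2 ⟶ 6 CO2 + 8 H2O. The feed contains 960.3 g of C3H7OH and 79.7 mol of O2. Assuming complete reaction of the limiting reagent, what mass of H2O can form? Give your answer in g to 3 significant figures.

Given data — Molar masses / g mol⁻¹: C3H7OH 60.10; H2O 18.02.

1150 g

n(C3H7OH) = 960.3 / 60.10 = 15.98 mol
n(O2) = 79.70 mol
n/ν for C3H7OH = 15.98/2 = 7.990
n/ν for O2 = 79.70/9 = 8.856
Smallest n/ν is C3H7OH → limiting reagent.
n(H2O) = (8/2) × 15.98 = 63.92 mol
mass = 63.92 × 18.02 = 1152 g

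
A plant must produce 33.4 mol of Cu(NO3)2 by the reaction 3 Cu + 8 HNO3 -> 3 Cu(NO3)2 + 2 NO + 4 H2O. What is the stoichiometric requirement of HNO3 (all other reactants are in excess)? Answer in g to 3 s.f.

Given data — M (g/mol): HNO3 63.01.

n(Cu(NO3)2) = 33.40 mol
n(HNO3) = (8/3) × 33.40 = 89.07 mol
mass = 89.07 × 63.01 = 5612 g

5610 g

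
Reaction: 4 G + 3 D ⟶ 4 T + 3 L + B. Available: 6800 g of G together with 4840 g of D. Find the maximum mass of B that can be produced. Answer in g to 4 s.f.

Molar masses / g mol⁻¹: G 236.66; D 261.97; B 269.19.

n(G) = 6800 / 236.66 = 28.73 mol
n(D) = 4840 / 261.97 = 18.48 mol
n/ν → G: 7.183, D: 6.160; D is limiting.
n(B) = (1/3) × 18.48 = 6.160 mol
mass = 6.160 × 269.19 = 1658 g

1658 g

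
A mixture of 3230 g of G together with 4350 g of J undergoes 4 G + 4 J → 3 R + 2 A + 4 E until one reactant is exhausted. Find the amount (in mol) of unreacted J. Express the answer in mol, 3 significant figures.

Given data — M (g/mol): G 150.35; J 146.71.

8.17 mol

n(G) = 3230 / 150.35 = 21.48 mol
n(J) = 4350 / 146.71 = 29.65 mol
n/ν for G = 21.48/4 = 5.370
n/ν for J = 29.65/4 = 7.413
Smallest n/ν is G → limiting reagent.
J consumed = (4/4) × 21.48 = 21.48 mol
J remaining = 29.65 − 21.48 = 8.170 mol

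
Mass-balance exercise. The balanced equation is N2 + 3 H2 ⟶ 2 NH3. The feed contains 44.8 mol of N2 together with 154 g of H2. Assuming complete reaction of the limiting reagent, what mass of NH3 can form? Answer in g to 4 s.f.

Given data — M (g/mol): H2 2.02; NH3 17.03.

n(N2) = 44.80 mol
n(H2) = 154.0 / 2.02 = 76.24 mol
n/ν → N2: 44.80, H2: 25.41; H2 is limiting.
n(NH3) = (2/3) × 76.24 = 50.83 mol
mass = 50.83 × 17.03 = 865.6 g

865.6 g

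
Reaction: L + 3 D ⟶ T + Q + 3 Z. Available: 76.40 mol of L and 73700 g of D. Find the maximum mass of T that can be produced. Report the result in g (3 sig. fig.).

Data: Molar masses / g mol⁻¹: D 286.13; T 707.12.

54000 g

n(L) = 76.40 mol
n(D) = 73700 / 286.13 = 257.6 mol
n/ν → L: 76.40, D: 85.87; L is limiting.
n(T) = (1/1) × 76.40 = 76.40 mol
mass = 76.40 × 707.12 = 54020 g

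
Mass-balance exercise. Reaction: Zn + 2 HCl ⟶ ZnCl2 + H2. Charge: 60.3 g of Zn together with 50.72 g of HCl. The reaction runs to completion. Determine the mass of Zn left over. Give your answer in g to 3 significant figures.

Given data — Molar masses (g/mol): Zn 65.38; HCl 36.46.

n(Zn) = 60.30 / 65.38 = 0.9223 mol
n(HCl) = 50.72 / 36.46 = 1.391 mol
n/ν → Zn: 0.9223, HCl: 0.6955; HCl is limiting.
Zn consumed = (1/2) × 1.391 = 0.6955 mol
Zn remaining = 0.9223 − 0.6955 = 0.2268 mol
mass = 0.2268 × 65.38 = 14.83 g

14.8 g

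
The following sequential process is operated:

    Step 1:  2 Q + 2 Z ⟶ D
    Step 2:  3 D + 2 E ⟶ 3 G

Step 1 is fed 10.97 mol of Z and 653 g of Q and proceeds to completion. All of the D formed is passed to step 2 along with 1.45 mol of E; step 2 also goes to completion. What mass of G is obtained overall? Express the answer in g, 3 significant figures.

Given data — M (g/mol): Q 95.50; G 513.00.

Step 1:
n(Z) = 10.97 mol
n(Q) = 653.0 / 95.50 = 6.838 mol
n/ν → Z: 5.485, Q: 3.419; Q is limiting.
n(D) produced = (1/2) × 6.838 = 3.419 mol
Step 2:
n(D) available = 3.419 mol
n(E) = 1.450 mol
n/ν → D: 1.140, E: 0.7250; E is limiting.
n(G) = (3/2) × 1.450 = 2.175 mol
mass = 2.175 × 513.00 = 1116 g

1120 g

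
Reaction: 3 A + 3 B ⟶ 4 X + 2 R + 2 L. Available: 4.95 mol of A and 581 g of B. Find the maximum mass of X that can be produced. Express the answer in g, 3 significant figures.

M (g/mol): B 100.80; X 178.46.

1180 g

n(A) = 4.950 mol
n(B) = 581.0 / 100.80 = 5.764 mol
n/ν → A: 1.650, B: 1.921; A is limiting.
n(X) = (4/3) × 4.950 = 6.600 mol
mass = 6.600 × 178.46 = 1178 g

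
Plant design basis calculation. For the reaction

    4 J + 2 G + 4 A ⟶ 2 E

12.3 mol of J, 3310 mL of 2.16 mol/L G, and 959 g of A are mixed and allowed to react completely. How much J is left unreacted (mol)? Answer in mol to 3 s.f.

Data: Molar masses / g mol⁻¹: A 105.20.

n(J) = 12.30 mol
n(G) = 2.16 × 3310/1000 = 7.150 mol
n(A) = 959.0 / 105.20 = 9.116 mol
n/ν → J: 3.075, G: 3.575, A: 2.279; A is limiting.
J consumed = (4/4) × 9.116 = 9.116 mol
J remaining = 12.30 − 9.116 = 3.184 mol

3.18 mol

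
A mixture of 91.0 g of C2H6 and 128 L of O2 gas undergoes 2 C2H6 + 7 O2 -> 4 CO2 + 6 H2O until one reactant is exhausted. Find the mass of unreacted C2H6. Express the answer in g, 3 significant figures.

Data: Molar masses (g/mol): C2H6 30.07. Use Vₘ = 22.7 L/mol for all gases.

42.6 g

n(C2H6) = 91.00 / 30.07 = 3.026 mol
n(O2) = 128.0 / 22.7 = 5.639 mol
n/ν for C2H6 = 3.026/2 = 1.513
n/ν for O2 = 5.639/7 = 0.8056
Smallest n/ν is O2 → limiting reagent.
C2H6 consumed = (2/7) × 5.639 = 1.611 mol
C2H6 remaining = 3.026 − 1.611 = 1.415 mol
mass = 1.415 × 30.07 = 42.55 g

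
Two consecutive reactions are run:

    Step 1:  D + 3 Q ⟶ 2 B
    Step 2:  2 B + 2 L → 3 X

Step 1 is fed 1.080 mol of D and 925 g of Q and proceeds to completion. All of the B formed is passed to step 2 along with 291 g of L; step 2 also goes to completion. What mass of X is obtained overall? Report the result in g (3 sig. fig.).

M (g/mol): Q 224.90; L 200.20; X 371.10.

809 g

Step 1:
n(D) = 1.080 mol
n(Q) = 925.0 / 224.90 = 4.113 mol
n/ν for D = 1.080/1 = 1.080
n/ν for Q = 4.113/3 = 1.371
Smallest n/ν is D → limiting reagent.
n(B) produced = (2/1) × 1.080 = 2.160 mol
Step 2:
n(B) available = 2.160 mol
n(L) = 291.0 / 200.20 = 1.454 mol
n/ν for B = 2.160/2 = 1.080
n/ν for L = 1.454/2 = 0.7270
Smallest n/ν is L → limiting reagent.
n(X) = (3/2) × 1.454 = 2.181 mol
mass = 2.181 × 371.10 = 809.4 g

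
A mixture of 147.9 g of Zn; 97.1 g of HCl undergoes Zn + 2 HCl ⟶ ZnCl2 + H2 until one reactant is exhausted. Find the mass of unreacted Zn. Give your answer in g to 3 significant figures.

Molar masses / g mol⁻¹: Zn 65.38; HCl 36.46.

60.8 g

n(Zn) = 147.9 / 65.38 = 2.262 mol
n(HCl) = 97.10 / 36.46 = 2.663 mol
n/ν for Zn = 2.262/1 = 2.262
n/ν for HCl = 2.663/2 = 1.332
Smallest n/ν is HCl → limiting reagent.
Zn consumed = (1/2) × 2.663 = 1.332 mol
Zn remaining = 2.262 − 1.332 = 0.9300 mol
mass = 0.9300 × 65.38 = 60.80 g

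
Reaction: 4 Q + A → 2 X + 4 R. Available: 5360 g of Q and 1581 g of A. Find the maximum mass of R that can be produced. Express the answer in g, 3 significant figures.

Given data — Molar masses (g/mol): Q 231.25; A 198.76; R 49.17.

n(Q) = 5360 / 231.25 = 23.18 mol
n(A) = 1581 / 198.76 = 7.954 mol
n/ν for Q = 23.18/4 = 5.795
n/ν for A = 7.954/1 = 7.954
Smallest n/ν is Q → limiting reagent.
n(R) = (4/4) × 23.18 = 23.18 mol
mass = 23.18 × 49.17 = 1140 g

1140 g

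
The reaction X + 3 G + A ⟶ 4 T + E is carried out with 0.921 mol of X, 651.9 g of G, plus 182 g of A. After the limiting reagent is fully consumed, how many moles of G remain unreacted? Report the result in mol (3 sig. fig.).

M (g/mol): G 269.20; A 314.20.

0.684 mol

n(X) = 0.9210 mol
n(G) = 651.9 / 269.20 = 2.422 mol
n(A) = 182.0 / 314.20 = 0.5792 mol
n/ν for X = 0.9210/1 = 0.9210
n/ν for G = 2.422/3 = 0.8073
n/ν for A = 0.5792/1 = 0.5792
Smallest n/ν is A → limiting reagent.
G consumed = (3/1) × 0.5792 = 1.738 mol
G remaining = 2.422 − 1.738 = 0.6840 mol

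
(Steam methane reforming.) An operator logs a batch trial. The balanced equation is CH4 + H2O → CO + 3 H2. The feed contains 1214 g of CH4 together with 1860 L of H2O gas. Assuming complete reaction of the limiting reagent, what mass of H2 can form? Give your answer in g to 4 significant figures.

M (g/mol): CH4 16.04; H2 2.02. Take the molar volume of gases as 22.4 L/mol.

458.7 g

n(CH4) = 1214 / 16.04 = 75.69 mol
n(H2O) = 1860 / 22.4 = 83.04 mol
n/ν → CH4: 75.69, H2O: 83.04; CH4 is limiting.
n(H2) = (3/1) × 75.69 = 227.1 mol
mass = 227.1 × 2.02 = 458.7 g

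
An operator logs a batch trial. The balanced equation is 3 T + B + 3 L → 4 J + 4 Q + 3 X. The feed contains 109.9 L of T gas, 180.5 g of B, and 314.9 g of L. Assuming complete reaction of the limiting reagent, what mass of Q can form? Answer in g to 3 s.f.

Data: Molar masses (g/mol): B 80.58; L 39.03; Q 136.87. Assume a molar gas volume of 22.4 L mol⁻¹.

n(T) = 109.9 / 22.4 = 4.906 mol
n(B) = 180.5 / 80.58 = 2.240 mol
n(L) = 314.9 / 39.03 = 8.068 mol
n/ν for T = 4.906/3 = 1.635
n/ν for B = 2.240/1 = 2.240
n/ν for L = 8.068/3 = 2.689
Smallest n/ν is T → limiting reagent.
n(Q) = (4/3) × 4.906 = 6.541 mol
mass = 6.541 × 136.87 = 895.3 g

895 g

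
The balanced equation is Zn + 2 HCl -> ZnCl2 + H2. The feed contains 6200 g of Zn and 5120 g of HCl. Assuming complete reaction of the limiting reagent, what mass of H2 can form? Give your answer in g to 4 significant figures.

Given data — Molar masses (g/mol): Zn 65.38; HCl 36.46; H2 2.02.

141.8 g

n(Zn) = 6200 / 65.38 = 94.83 mol
n(HCl) = 5120 / 36.46 = 140.4 mol
n/ν for Zn = 94.83/1 = 94.83
n/ν for HCl = 140.4/2 = 70.20
Smallest n/ν is HCl → limiting reagent.
n(H2) = (1/2) × 140.4 = 70.20 mol
mass = 70.20 × 2.02 = 141.8 g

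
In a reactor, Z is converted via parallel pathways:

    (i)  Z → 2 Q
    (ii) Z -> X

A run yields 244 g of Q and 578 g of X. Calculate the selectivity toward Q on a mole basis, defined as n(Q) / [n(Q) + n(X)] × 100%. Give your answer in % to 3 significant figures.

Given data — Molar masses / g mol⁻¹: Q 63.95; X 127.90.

45.8 %

n(Q) = 244 / 63.95 = 3.815 mol
n(X) = 578 / 127.90 = 4.519 mol
selectivity = 3.815/(3.815+4.519) × 100 = 45.78 %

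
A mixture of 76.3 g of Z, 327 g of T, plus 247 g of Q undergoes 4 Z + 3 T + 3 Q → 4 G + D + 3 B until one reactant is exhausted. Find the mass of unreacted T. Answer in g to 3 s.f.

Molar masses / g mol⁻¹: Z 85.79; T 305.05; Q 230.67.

124 g

n(Z) = 76.30 / 85.79 = 0.8894 mol
n(T) = 327.0 / 305.05 = 1.072 mol
n(Q) = 247.0 / 230.67 = 1.071 mol
n/ν → Z: 0.2224, T: 0.3573, Q: 0.3570; Z is limiting.
T consumed = (3/4) × 0.8894 = 0.6671 mol
T remaining = 1.072 − 0.6671 = 0.4049 mol
mass = 0.4049 × 305.05 = 123.5 g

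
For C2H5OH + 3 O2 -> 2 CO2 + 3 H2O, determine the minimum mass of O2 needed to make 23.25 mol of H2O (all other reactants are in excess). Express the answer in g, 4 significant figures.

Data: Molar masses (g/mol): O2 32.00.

n(H2O) = 23.25 mol
n(O2) = (3/3) × 23.25 = 23.25 mol
mass = 23.25 × 32.00 = 744.0 g

744.0 g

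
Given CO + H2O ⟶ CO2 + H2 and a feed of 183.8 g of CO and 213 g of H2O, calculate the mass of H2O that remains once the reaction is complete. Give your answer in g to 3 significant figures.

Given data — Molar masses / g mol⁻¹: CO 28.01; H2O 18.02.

94.8 g

n(CO) = 183.8 / 28.01 = 6.562 mol
n(H2O) = 213.0 / 18.02 = 11.82 mol
n/ν for CO = 6.562/1 = 6.562
n/ν for H2O = 11.82/1 = 11.82
Smallest n/ν is CO → limiting reagent.
H2O consumed = (1/1) × 6.562 = 6.562 mol
H2O remaining = 11.82 − 6.562 = 5.258 mol
mass = 5.258 × 18.02 = 94.75 g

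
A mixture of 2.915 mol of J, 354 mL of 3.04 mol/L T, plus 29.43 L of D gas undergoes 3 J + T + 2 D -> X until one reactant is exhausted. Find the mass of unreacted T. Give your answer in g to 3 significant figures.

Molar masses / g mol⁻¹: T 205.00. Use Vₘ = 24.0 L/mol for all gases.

n(J) = 2.915 mol
n(T) = 3.04 × 354.0/1000 = 1.076 mol
n(D) = 29.43 / 24.0 = 1.226 mol
n/ν for J = 2.915/3 = 0.9717
n/ν for T = 1.076/1 = 1.076
n/ν for D = 1.226/2 = 0.6130
Smallest n/ν is D → limiting reagent.
T consumed = (1/2) × 1.226 = 0.6130 mol
T remaining = 1.076 − 0.6130 = 0.4630 mol
mass = 0.4630 × 205.00 = 94.92 g

94.9 g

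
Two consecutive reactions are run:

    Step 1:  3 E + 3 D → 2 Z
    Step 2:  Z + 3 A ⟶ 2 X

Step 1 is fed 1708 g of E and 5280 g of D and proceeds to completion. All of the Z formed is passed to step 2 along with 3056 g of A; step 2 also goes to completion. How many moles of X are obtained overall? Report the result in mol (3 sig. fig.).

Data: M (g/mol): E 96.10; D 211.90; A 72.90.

23.7 mol

Step 1:
n(E) = 1708 / 96.10 = 17.77 mol
n(D) = 5280 / 211.90 = 24.92 mol
n/ν for E = 17.77/3 = 5.923
n/ν for D = 24.92/3 = 8.307
Smallest n/ν is E → limiting reagent.
n(Z) produced = (2/3) × 17.77 = 11.85 mol
Step 2:
n(Z) available = 11.85 mol
n(A) = 3056 / 72.90 = 41.92 mol
n/ν for Z = 11.85/1 = 11.85
n/ν for A = 41.92/3 = 13.97
Smallest n/ν is Z → limiting reagent.
n(X) = (2/1) × 11.85 = 23.70 mol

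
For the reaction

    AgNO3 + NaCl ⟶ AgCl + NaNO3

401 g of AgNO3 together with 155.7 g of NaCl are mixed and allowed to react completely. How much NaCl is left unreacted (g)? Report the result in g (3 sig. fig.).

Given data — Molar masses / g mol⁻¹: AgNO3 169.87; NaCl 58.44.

17.7 g

n(AgNO3) = 401.0 / 169.87 = 2.361 mol
n(NaCl) = 155.7 / 58.44 = 2.664 mol
n/ν → AgNO3: 2.361, NaCl: 2.664; AgNO3 is limiting.
NaCl consumed = (1/1) × 2.361 = 2.361 mol
NaCl remaining = 2.664 − 2.361 = 0.3030 mol
mass = 0.3030 × 58.44 = 17.71 g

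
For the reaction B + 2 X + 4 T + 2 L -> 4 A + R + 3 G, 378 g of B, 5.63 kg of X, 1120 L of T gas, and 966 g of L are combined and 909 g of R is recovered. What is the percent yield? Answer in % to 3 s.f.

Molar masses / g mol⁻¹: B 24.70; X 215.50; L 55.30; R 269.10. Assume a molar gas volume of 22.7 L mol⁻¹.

n(B) = 378.0 / 24.70 = 15.30 mol
n(X) = 5.630×1000 / 215.50 = 26.13 mol
n(T) = 1120 / 22.7 = 49.34 mol
n(L) = 966.0 / 55.30 = 17.47 mol
n/ν for B = 15.30/1 = 15.30
n/ν for X = 26.13/2 = 13.07
n/ν for T = 49.34/4 = 12.34
n/ν for L = 17.47/2 = 8.735
Smallest n/ν is L → limiting reagent.
theoretical n(R) = (1/2) × 17.47 = 8.735 mol → 2351 g
% yield = 909 / 2351 × 100 = 38.66 %

38.7 %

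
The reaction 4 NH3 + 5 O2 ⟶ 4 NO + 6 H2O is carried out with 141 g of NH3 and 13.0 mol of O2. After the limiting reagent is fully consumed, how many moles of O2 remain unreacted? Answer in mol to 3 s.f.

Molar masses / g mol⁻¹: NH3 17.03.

n(NH3) = 141.0 / 17.03 = 8.280 mol
n(O2) = 13.00 mol
n/ν for NH3 = 8.280/4 = 2.070
n/ν for O2 = 13.00/5 = 2.600
Smallest n/ν is NH3 → limiting reagent.
O2 consumed = (5/4) × 8.280 = 10.35 mol
O2 remaining = 13.00 − 10.35 = 2.650 mol

2.65 mol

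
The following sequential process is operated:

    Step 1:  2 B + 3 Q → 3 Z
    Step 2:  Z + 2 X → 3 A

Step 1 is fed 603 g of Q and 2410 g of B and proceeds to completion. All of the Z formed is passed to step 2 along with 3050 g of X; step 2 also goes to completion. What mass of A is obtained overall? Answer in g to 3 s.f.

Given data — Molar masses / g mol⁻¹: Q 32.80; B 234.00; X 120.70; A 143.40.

5440 g

Step 1:
n(Q) = 603.0 / 32.80 = 18.38 mol
n(B) = 2410 / 234.00 = 10.30 mol
n/ν → Q: 6.127, B: 5.150; B is limiting.
n(Z) produced = (3/2) × 10.30 = 15.45 mol
Step 2:
n(Z) available = 15.45 mol
n(X) = 3050 / 120.70 = 25.27 mol
n/ν → Z: 15.45, X: 12.64; X is limiting.
n(A) = (3/2) × 25.27 = 37.91 mol
mass = 37.91 × 143.40 = 5436 g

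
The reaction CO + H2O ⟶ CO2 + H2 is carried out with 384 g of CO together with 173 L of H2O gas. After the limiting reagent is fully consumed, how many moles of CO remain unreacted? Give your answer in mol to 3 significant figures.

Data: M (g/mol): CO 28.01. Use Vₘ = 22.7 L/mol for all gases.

n(CO) = 384.0 / 28.01 = 13.71 mol
n(H2O) = 173.0 / 22.7 = 7.621 mol
n/ν for CO = 13.71/1 = 13.71
n/ν for H2O = 7.621/1 = 7.621
Smallest n/ν is H2O → limiting reagent.
CO consumed = (1/1) × 7.621 = 7.621 mol
CO remaining = 13.71 − 7.621 = 6.089 mol

6.09 mol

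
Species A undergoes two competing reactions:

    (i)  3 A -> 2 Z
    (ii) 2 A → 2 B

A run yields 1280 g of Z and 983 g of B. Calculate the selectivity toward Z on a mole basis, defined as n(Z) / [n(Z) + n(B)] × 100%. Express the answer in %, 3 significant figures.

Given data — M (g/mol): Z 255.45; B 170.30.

n(Z) = 1280 / 255.45 = 5.011 mol
n(B) = 983 / 170.30 = 5.772 mol
selectivity = 5.011/(5.011+5.772) × 100 = 46.47 %

46.5 %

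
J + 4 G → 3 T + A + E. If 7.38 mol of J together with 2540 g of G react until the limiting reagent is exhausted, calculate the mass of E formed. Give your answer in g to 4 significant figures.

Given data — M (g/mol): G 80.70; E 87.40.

n(J) = 7.380 mol
n(G) = 2540 / 80.70 = 31.47 mol
n/ν for J = 7.380/1 = 7.380
n/ν for G = 31.47/4 = 7.868
Smallest n/ν is J → limiting reagent.
n(E) = (1/1) × 7.380 = 7.380 mol
mass = 7.380 × 87.40 = 645.0 g

645.0 g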